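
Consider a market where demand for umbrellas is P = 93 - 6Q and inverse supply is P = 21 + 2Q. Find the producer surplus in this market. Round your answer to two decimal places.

81.00

Setting demand equal to supply, 72 = 8Q, so Q* = 9 and P* = 39.
The supply curve's price intercept is 21, so PS = (1/2)(Q*)(P* - 21) = (1/2)(9)(18) = 81.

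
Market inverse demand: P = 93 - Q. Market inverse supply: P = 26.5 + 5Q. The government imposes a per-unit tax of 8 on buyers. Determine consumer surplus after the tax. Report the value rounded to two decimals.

47.53

Pre-tax equilibrium: 93 - Q = 26.5 + 5Q gives Q* = 11.0833, P* = 81.9167.
With the tax, buyers' net willingness to pay falls by 8: (93 - 8) - Q = 26.5 + 5Q, so Q_t = 9.75. Buyers pay P_b = 83.25; sellers receive P_s = P_b - 8 = 75.25.
CS = (1/2)(Q_t)(93 - P_b) = (1/2)(9.75)(9.75) = 47.5312.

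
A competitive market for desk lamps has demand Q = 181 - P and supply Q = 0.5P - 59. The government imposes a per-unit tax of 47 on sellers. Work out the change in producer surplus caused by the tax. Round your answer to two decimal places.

-412.56

Rewriting demand in inverse form: P = 181 - Q.
Rewriting supply in inverse form: P = 118 + 2Q.
Pre-tax equilibrium: 181 - Q = 118 + 2Q gives Q* = 21, P* = 160.
A tax on sellers shifts supply up by 47: 181 - Q = 118 + 2Q + 47, so Q_t = 5.3333. Buyers pay P_b = 175.6667; sellers receive P_s = P_b - 47 = 128.6667.
PS falls from (1/2)(21)(42) = 441 to (1/2)(5.3333)(10.6667) = 28.4444, a change of -412.5556.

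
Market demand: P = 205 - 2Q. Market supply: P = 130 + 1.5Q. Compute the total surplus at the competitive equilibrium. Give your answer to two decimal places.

Set 205 - 2Q = 130 + 1.5Q, which gives 75 = 3.5Q, so Q* = 21.4286 and P* = 205 - 2(21.4286) = 162.1429.
Total surplus is the full triangle between the curves from 0 to Q*: (1/2)(21.4286)(205 - 130) = 803.5714.

803.57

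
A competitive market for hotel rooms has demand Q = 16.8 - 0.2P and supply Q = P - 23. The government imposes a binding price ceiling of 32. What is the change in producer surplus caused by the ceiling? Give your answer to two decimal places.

-11.18

Rewriting demand in inverse form: P = 84 - 5Q.
Rewriting supply in inverse form: P = 23 + Q.
Without the control, 84 - 5Q = 23 + Q so Q* = 10.1667 and P* = 33.1667.
At the ceiling price 32, quantity supplied is (32 - 23)/1 = 9; supply is the short side, so Q = 9 trades at P = 32.
PS goes from (1/2)(10.1667)(10.1667) = 51.6806 to 40.5 (computed as (32 - 23)(9) - (1/2)(1)(9)^2), a change of -11.1806.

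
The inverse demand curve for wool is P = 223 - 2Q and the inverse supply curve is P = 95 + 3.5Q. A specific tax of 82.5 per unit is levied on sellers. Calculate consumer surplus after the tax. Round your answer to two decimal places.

Pre-tax equilibrium: 223 - 2Q = 95 + 3.5Q gives Q* = 23.2727, P* = 176.4545.
With the tax, sellers need 82.5 more per unit: 223 - 2Q = 95 + 3.5Q + 82.5, so Q_t = 8.2727. Buyers pay P_b = 206.4545; sellers receive P_s = P_b - 82.5 = 123.9545.
Consumer surplus is the triangle under demand above P_b: (1/2)(8.2727)(223 - 206.4545) = 68.438.

68.44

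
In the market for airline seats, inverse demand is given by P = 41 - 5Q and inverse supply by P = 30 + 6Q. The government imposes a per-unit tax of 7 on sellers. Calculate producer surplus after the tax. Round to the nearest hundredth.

0.40

Pre-tax equilibrium: 41 - 5Q = 30 + 6Q gives Q* = 1, P* = 36.
With the tax, sellers need 7 more per unit: 41 - 5Q = 30 + 6Q + 7, so Q_t = 0.3636. Buyers pay P_b = 39.1818; sellers receive P_s = P_b - 7 = 32.1818.
PS = (1/2)(Q_t)(P_s - 30) = (1/2)(0.3636)(2.1818) = 0.3967.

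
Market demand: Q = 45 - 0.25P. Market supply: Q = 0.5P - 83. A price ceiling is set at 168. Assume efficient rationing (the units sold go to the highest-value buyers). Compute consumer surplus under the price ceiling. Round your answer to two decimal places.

Rewriting demand in inverse form: P = 180 - 4Q.
Rewriting supply in inverse form: P = 166 + 2Q.
Without the control, 180 - 4Q = 166 + 2Q so Q* = 2.3333 and P* = 170.6667.
At P = 168, sellers supply (168 - 166)/2 = 1 while buyers want more, so the quantity traded is 1 at price 168.
The demand price at Q = 1 is 176. CS is the trapezoid between demand and 168 over [0, 1]: (1/2)[(180 - 168) + (176 - 168)](1) = 10.

10.00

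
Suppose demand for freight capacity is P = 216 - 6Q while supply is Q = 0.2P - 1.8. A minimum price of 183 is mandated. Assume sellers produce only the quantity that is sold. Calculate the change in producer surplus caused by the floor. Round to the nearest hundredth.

-3.93

Rewriting supply in inverse form: P = 9 + 5Q.
Without the control, 216 - 6Q = 9 + 5Q so Q* = 18.8182 and P* = 103.0909.
At the floor price 183, quantity demanded is (216 - 183)/6 = 5.5; demand is the short side, so Q = 5.5 trades at P = 183.
PS goes from (1/2)(18.8182)(94.0909) = 885.3099 to 881.375 (computed as (183 - 9)(5.5) - (1/2)(5)(5.5)^2), a change of -3.9349.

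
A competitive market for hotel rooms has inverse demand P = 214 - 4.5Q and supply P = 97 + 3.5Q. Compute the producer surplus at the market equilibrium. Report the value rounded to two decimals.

374.31

Set 214 - 4.5Q = 97 + 3.5Q, which gives 117 = 8Q, so Q* = 14.625 and P* = 214 - 4.5(14.625) = 148.1875.
PS is the area between P* and the supply curve from 0 to Q*: (1/2)(14.625)(51.1875) = 374.3086.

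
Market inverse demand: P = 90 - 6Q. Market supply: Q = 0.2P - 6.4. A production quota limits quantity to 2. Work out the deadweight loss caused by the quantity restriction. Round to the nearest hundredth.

Rewriting supply in inverse form: P = 32 + 5Q.
Unrestricted equilibrium: Q* = (90 - 32)/(6 + 5) = 5.2727.
At Q = 2 the demand price is 90 - 6(2) = 78 and the supply price is 32 + 5(2) = 42.
Deadweight loss is the triangle between the curves from 2 to 5.2727: (1/2)(78 - 42)(5.2727 - 2) = 58.9091.

58.91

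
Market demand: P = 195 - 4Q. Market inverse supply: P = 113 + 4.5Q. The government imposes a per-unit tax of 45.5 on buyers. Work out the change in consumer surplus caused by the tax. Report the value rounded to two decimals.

-149.25

Pre-tax equilibrium: 195 - 4Q = 113 + 4.5Q gives Q* = 9.6471, P* = 156.4118.
A tax on buyers shifts demand down by 45.5: (195 - 45.5) - 4Q = 113 + 4.5Q, so Q_t = 4.2941. Buyers pay P_b = 177.8235; sellers receive P_s = P_b - 45.5 = 132.3235.
Consumers lose the trapezoid between P* and P_b out to Q_t plus the triangle from Q_t to Q*: change in CS = 36.8789 - 186.1315 = -149.2526.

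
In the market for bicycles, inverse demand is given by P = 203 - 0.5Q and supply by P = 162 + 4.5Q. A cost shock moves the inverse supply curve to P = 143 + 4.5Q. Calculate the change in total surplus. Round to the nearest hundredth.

191.90

Initial equilibrium: Q_0 = 8.2, P_0 = 198.9; CS_0 = (1/2)(8.2)(4.1) = 16.81, PS_0 = (1/2)(8.2)(36.9) = 151.29.
New equilibrium: 203 - 0.5Q = 143 + 4.5Q gives Q_1 = 12, P_1 = 197; CS_1 = 36, PS_1 = 324.
Change in total surplus = (36 + 324) - (16.81 + 151.29) = 191.9.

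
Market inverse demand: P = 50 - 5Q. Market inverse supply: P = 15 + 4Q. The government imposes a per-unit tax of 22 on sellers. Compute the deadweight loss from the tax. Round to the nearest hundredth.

26.89

Without the tax, 50 - 5Q = 15 + 4Q so Q* = 3.8889 and P* = 30.5556.
With the tax, sellers need 22 more per unit: 50 - 5Q = 15 + 4Q + 22, so Q_t = 1.4444. Buyers pay P_b = 42.7778; sellers receive P_s = P_b - 22 = 20.7778.
Deadweight loss is the triangle between the curves from Q_t to Q*: (1/2)(3.8889 - 1.4444)(22) = 26.8889.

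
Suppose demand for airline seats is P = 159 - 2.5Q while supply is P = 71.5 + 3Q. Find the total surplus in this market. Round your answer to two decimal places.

696.02

Set 159 - 2.5Q = 71.5 + 3Q, which gives 87.5 = 5.5Q, so Q* = 15.9091 and P* = 159 - 2.5(15.9091) = 119.2273.
CS = (1/2)(15.9091)(39.7727) = 316.374 and PS = (1/2)(15.9091)(47.7273) = 379.6488, so total surplus = 696.0227.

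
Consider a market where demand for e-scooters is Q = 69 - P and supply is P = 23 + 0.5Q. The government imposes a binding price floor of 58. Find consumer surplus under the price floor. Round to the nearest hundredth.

60.50

Rewriting demand in inverse form: P = 69 - Q.
Free-market equilibrium: 69 - Q = 23 + 0.5Q gives Q* = 30.6667, P* = 38.3333.
At the floor price 58, quantity demanded is (69 - 58)/1 = 11; demand is the short side, so Q = 11 trades at P = 58.
CS is the triangle under demand above 58: (1/2)(11)(69 - 58) = 60.5.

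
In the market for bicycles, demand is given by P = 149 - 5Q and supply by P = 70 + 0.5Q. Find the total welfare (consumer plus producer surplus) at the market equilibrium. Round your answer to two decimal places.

Equilibrium: 149 - 5Q = 70 + 0.5Q, so Q* = 14.3636 and P* = 77.1818.
CS = (1/2)(14.3636)(71.8182) = 515.7851 and PS = (1/2)(14.3636)(7.1818) = 51.5785, so total surplus = 567.3636.

567.36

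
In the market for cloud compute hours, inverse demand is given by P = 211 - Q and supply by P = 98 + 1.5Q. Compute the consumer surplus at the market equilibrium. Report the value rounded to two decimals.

Setting demand equal to supply, 113 = 2.5Q, so Q* = 45.2 and P* = 165.8.
The demand choke price is 211, so CS = (1/2)(Q*)(211 - P*) = (1/2)(45.2)(45.2) = 1021.52.

1021.52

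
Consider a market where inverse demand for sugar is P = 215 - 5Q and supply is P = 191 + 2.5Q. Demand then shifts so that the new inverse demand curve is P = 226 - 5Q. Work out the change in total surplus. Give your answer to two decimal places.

Initial equilibrium: Q_0 = 3.2, P_0 = 199; CS_0 = (1/2)(3.2)(16) = 25.6, PS_0 = (1/2)(3.2)(8) = 12.8.
New equilibrium: 226 - 5Q = 191 + 2.5Q gives Q_1 = 4.6667, P_1 = 202.6667; CS_1 = 54.4444, PS_1 = 27.2222.
Change in total surplus = (54.4444 + 27.2222) - (25.6 + 12.8) = 43.2667.

43.27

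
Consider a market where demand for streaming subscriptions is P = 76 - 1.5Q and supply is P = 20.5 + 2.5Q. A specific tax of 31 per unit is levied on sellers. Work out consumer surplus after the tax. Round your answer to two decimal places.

Without the tax, 76 - 1.5Q = 20.5 + 2.5Q so Q* = 13.875 and P* = 55.1875.
A tax on sellers shifts supply up by 31: 76 - 1.5Q = 20.5 + 2.5Q + 31, so Q_t = 6.125. Buyers pay P_b = 66.8125; sellers receive P_s = P_b - 31 = 35.8125.
Consumer surplus is the triangle under demand above P_b: (1/2)(6.125)(76 - 66.8125) = 28.1367.

28.14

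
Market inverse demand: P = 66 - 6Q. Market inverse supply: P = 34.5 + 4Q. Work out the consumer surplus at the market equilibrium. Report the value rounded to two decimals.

29.77

Setting demand equal to supply, 31.5 = 10Q, so Q* = 3.15 and P* = 47.1.
Consumer surplus is the triangle under demand above P*: (1/2)(3.15)(66 - 47.1) = (1/2)(3.15)(18.9) = 29.7675.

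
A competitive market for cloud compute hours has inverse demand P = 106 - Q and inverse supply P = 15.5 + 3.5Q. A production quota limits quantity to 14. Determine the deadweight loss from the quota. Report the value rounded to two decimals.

Unrestricted equilibrium: Q* = (106 - 15.5)/(1 + 3.5) = 20.1111.
At Q = 14 the demand price is 106 - (14) = 92 and the supply price is 15.5 + 3.5(14) = 64.5.
Deadweight loss is the triangle between the curves from 14 to 20.1111: (1/2)(92 - 64.5)(20.1111 - 14) = 84.0278.

84.03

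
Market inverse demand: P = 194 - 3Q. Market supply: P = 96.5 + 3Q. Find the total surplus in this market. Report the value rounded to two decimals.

792.19

Equilibrium: 194 - 3Q = 96.5 + 3Q, so Q* = 16.25 and P* = 145.25.
Total surplus is the full triangle between the curves from 0 to Q*: (1/2)(16.25)(194 - 96.5) = 792.1875.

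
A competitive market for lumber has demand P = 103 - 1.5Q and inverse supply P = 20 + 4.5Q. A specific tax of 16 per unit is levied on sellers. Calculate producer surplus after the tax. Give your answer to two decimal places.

Without the tax, 103 - 1.5Q = 20 + 4.5Q so Q* = 13.8333 and P* = 82.25.
A tax on sellers shifts supply up by 16: 103 - 1.5Q = 20 + 4.5Q + 16, so Q_t = 11.1667. Buyers pay P_b = 86.25; sellers receive P_s = P_b - 16 = 70.25.
PS = (1/2)(Q_t)(P_s - 20) = (1/2)(11.1667)(50.25) = 280.5625.

280.56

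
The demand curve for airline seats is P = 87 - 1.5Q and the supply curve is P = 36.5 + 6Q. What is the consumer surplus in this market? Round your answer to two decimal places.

34.00

Set 87 - 1.5Q = 36.5 + 6Q, which gives 50.5 = 7.5Q, so Q* = 6.7333 and P* = 87 - 1.5(6.7333) = 76.9.
Consumer surplus is the triangle under demand above P*: (1/2)(6.7333)(87 - 76.9) = (1/2)(6.7333)(10.1) = 34.0033.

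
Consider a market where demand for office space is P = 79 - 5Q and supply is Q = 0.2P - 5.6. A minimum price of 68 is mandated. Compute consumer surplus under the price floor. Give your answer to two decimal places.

Rewriting supply in inverse form: P = 28 + 5Q.
Without the control, 79 - 5Q = 28 + 5Q so Q* = 5.1 and P* = 53.5.
At P = 68, buyers demand (79 - 68)/5 = 2.2 while sellers would supply more, so the quantity traded is 2.2 at price 68.
CS is the triangle under demand above 68: (1/2)(2.2)(79 - 68) = 12.1.

12.10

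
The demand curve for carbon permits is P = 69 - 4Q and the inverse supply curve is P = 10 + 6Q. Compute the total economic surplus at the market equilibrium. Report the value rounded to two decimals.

174.05

Setting demand equal to supply, 59 = 10Q, so Q* = 5.9 and P* = 45.4.
Total surplus is the full triangle between the curves from 0 to Q*: (1/2)(5.9)(69 - 10) = 174.05.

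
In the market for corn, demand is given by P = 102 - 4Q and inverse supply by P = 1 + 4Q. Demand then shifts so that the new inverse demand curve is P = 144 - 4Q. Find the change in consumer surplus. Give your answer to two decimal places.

320.25

Initial equilibrium: Q_0 = 12.625, P_0 = 51.5; CS_0 = (1/2)(12.625)(50.5) = 318.7812, PS_0 = (1/2)(12.625)(50.5) = 318.7812.
New equilibrium: 144 - 4Q = 1 + 4Q gives Q_1 = 17.875, P_1 = 72.5; CS_1 = 639.0312, PS_1 = 639.0312.
Change in consumer surplus = 639.0312 - 318.7812 = 320.25.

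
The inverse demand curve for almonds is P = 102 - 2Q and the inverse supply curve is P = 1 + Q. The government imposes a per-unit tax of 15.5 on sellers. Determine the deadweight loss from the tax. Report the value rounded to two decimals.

Pre-tax equilibrium: 102 - 2Q = 1 + Q gives Q* = 33.6667, P* = 34.6667.
A tax on sellers shifts supply up by 15.5: 102 - 2Q = 1 + Q + 15.5, so Q_t = 28.5. Buyers pay P_b = 45; sellers receive P_s = P_b - 15.5 = 29.5.
The welfare triangle lost has base Q* - Q_t = 5.1667 and height t = 15.5, so DWL = (1/2)(5.1667)(15.5) = 40.0417.

40.04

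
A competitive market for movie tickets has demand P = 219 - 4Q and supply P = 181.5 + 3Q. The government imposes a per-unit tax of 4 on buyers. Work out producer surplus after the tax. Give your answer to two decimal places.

Without the tax, 219 - 4Q = 181.5 + 3Q so Q* = 5.3571 and P* = 197.5714.
With the tax, buyers' net willingness to pay falls by 4: (219 - 4) - 4Q = 181.5 + 3Q, so Q_t = 4.7857. Buyers pay P_b = 199.8571; sellers receive P_s = P_b - 4 = 195.8571.
PS = (1/2)(Q_t)(P_s - 181.5) = (1/2)(4.7857)(14.3571) = 34.3546.

34.35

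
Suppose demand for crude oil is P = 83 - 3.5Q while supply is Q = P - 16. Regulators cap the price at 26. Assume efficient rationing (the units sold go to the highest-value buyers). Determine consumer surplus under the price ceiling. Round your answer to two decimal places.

Rewriting supply in inverse form: P = 16 + Q.
Without the control, 83 - 3.5Q = 16 + Q so Q* = 14.8889 and P* = 30.8889.
At the ceiling price 26, quantity supplied is (26 - 16)/1 = 10; supply is the short side, so Q = 10 trades at P = 26.
The demand price at Q = 10 is 48. CS is the trapezoid between demand and 26 over [0, 10]: (1/2)[(83 - 26) + (48 - 26)](10) = 395.

395.00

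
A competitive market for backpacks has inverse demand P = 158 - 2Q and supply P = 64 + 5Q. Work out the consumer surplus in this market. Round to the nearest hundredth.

180.33

Set 158 - 2Q = 64 + 5Q, which gives 94 = 7Q, so Q* = 13.4286 and P* = 158 - 2(13.4286) = 131.1429.
CS is the area between the demand curve and P* from 0 to Q*: (1/2)(13.4286)(26.8571) = 180.3265.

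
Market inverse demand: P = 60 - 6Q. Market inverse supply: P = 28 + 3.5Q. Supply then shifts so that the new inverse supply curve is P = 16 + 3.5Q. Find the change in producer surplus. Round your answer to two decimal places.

17.68

Initial equilibrium: Q_0 = 3.3684, P_0 = 39.7895; CS_0 = (1/2)(3.3684)(20.2105) = 34.0388, PS_0 = (1/2)(3.3684)(11.7895) = 19.856.
New equilibrium: 60 - 6Q = 16 + 3.5Q gives Q_1 = 4.6316, P_1 = 32.2105; CS_1 = 64.3546, PS_1 = 37.5402.
Change in producer surplus = 37.5402 - 19.856 = 17.6842.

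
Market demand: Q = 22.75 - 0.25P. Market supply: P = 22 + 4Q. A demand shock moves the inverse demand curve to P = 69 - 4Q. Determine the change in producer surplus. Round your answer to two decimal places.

-79.75

Rewriting demand in inverse form: P = 91 - 4Q.
Initial equilibrium: Q_0 = 8.625, P_0 = 56.5; CS_0 = (1/2)(8.625)(34.5) = 148.7812, PS_0 = (1/2)(8.625)(34.5) = 148.7812.
New equilibrium: 69 - 4Q = 22 + 4Q gives Q_1 = 5.875, P_1 = 45.5; CS_1 = 69.0312, PS_1 = 69.0312.
Change in producer surplus = 69.0312 - 148.7812 = -79.75.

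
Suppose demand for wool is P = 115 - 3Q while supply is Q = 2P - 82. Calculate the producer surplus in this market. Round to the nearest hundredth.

111.76

Rewriting supply in inverse form: P = 41 + 0.5Q.
Equilibrium: 115 - 3Q = 41 + 0.5Q, so Q* = 21.1429 and P* = 51.5714.
The supply curve's price intercept is 41, so PS = (1/2)(Q*)(P* - 41) = (1/2)(21.1429)(10.5714) = 111.7551.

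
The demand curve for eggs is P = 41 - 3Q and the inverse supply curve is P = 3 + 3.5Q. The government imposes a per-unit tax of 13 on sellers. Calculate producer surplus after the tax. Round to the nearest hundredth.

25.89

Without the tax, 41 - 3Q = 3 + 3.5Q so Q* = 5.8462 and P* = 23.4615.
A tax on sellers shifts supply up by 13: 41 - 3Q = 3 + 3.5Q + 13, so Q_t = 3.8462. Buyers pay P_b = 29.4615; sellers receive P_s = P_b - 13 = 16.4615.
Producer surplus is the triangle above supply below P_s: (1/2)(3.8462)(16.4615 - 3) = 25.8876.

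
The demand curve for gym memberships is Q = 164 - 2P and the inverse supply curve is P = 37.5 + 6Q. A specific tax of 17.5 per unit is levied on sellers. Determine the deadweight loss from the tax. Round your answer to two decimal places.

Rewriting demand in inverse form: P = 82 - 0.5Q.
Pre-tax equilibrium: 82 - 0.5Q = 37.5 + 6Q gives Q* = 6.8462, P* = 78.5769.
With the tax, sellers need 17.5 more per unit: 82 - 0.5Q = 37.5 + 6Q + 17.5, so Q_t = 4.1538. Buyers pay P_b = 79.9231; sellers receive P_s = P_b - 17.5 = 62.4231.
The welfare triangle lost has base Q* - Q_t = 2.6923 and height t = 17.5, so DWL = (1/2)(2.6923)(17.5) = 23.5577.

23.56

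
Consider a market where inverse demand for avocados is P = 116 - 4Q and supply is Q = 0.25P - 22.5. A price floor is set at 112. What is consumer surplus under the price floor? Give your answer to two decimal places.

2.00

Rewriting supply in inverse form: P = 90 + 4Q.
Without the control, 116 - 4Q = 90 + 4Q so Q* = 3.25 and P* = 103.
At the floor price 112, quantity demanded is (116 - 112)/4 = 1; demand is the short side, so Q = 1 trades at P = 112.
CS is the triangle under demand above 112: (1/2)(1)(116 - 112) = 2.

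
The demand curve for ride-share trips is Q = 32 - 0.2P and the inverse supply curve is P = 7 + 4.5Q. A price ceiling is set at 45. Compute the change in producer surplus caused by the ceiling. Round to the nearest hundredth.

Rewriting demand in inverse form: P = 160 - 5Q.
Without the control, 160 - 5Q = 7 + 4.5Q so Q* = 16.1053 and P* = 79.4737.
At P = 45, sellers supply (45 - 7)/4.5 = 8.4444 while buyers want more, so the quantity traded is 8.4444 at price 45.
PS goes from (1/2)(16.1053)(72.4737) = 583.6039 to 160.4444 (computed as (45 - 7)(8.4444) - (1/2)(4.5)(8.4444)^2), a change of -423.1594.

-423.16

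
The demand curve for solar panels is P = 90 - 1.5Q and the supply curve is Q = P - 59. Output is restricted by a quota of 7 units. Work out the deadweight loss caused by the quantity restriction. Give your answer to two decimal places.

36.45

Rewriting supply in inverse form: P = 59 + Q.
Without the quota, 90 - 1.5Q = 59 + Q gives Q* = 12.4.
At Q = 7 the demand price is 90 - 1.5(7) = 79.5 and the supply price is 59 + (7) = 66.
Deadweight loss is the triangle between the curves from 7 to 12.4: (1/2)(79.5 - 66)(12.4 - 7) = 36.45.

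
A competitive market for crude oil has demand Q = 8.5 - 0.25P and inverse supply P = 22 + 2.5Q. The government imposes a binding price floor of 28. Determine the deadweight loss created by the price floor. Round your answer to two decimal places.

Rewriting demand in inverse form: P = 34 - 4Q.
Free-market equilibrium: 34 - 4Q = 22 + 2.5Q gives Q* = 1.8462, P* = 26.6154.
At P = 28, buyers demand (34 - 28)/4 = 1.5 while sellers would supply more, so the quantity traded is 1.5 at price 28.
At Q = 1.5 the demand price is 28 and the supply price is 25.75. Deadweight loss is the triangle between the curves from 1.5 to 1.8462: (1/2)(28 - 25.75)(1.8462 - 1.5) = 0.3894.

0.39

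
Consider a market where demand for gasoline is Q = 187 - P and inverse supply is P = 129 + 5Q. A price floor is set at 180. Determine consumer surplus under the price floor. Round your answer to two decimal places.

Rewriting demand in inverse form: P = 187 - Q.
Without the control, 187 - Q = 129 + 5Q so Q* = 9.6667 and P* = 177.3333.
At P = 180, buyers demand (187 - 180)/1 = 7 while sellers would supply more, so the quantity traded is 7 at price 180.
CS is the triangle under demand above 180: (1/2)(7)(187 - 180) = 24.5.

24.50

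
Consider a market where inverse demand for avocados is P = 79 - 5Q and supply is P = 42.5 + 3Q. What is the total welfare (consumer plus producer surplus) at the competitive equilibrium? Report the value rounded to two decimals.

83.27

Set 79 - 5Q = 42.5 + 3Q, which gives 36.5 = 8Q, so Q* = 4.5625 and P* = 79 - 5(4.5625) = 56.1875.
Total surplus is the full triangle between the curves from 0 to Q*: (1/2)(4.5625)(79 - 42.5) = 83.2656.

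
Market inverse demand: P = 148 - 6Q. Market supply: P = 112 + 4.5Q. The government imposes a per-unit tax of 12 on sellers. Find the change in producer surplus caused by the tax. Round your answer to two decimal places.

-14.69

Pre-tax equilibrium: 148 - 6Q = 112 + 4.5Q gives Q* = 3.4286, P* = 127.4286.
A tax on sellers shifts supply up by 12: 148 - 6Q = 112 + 4.5Q + 12, so Q_t = 2.2857. Buyers pay P_b = 134.2857; sellers receive P_s = P_b - 12 = 122.2857.
Producers lose the trapezoid between P_s and P* out to Q_t plus the triangle from Q_t to Q*: change in PS = 11.7551 - 26.449 = -14.6939.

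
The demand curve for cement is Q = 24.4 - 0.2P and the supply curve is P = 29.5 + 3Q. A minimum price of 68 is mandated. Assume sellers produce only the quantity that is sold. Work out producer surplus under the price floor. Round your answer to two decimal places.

240.84

Rewriting demand in inverse form: P = 122 - 5Q.
Without the control, 122 - 5Q = 29.5 + 3Q so Q* = 11.5625 and P* = 64.1875.
At the floor price 68, quantity demanded is (122 - 68)/5 = 10.8; demand is the short side, so Q = 10.8 trades at P = 68.
The supply price at Q = 10.8 is 61.9. PS is the trapezoid between 68 and supply over [0, 10.8]: (1/2)[(68 - 29.5) + (68 - 61.9)](10.8) = 240.84.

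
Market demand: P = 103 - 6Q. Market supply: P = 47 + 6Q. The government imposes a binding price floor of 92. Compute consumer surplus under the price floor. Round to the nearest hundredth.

Without the control, 103 - 6Q = 47 + 6Q so Q* = 4.6667 and P* = 75.
At P = 92, buyers demand (103 - 92)/6 = 1.8333 while sellers would supply more, so the quantity traded is 1.8333 at price 92.
CS is the triangle under demand above 92: (1/2)(1.8333)(103 - 92) = 10.0833.

10.08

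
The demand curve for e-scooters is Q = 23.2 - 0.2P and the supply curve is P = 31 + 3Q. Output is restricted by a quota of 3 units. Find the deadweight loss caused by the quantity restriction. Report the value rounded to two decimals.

Rewriting demand in inverse form: P = 116 - 5Q.
Without the quota, 116 - 5Q = 31 + 3Q gives Q* = 10.625.
At Q = 3 the demand price is 116 - 5(3) = 101 and the supply price is 31 + 3(3) = 40.
Deadweight loss is the triangle between the curves from 3 to 10.625: (1/2)(101 - 40)(10.625 - 3) = 232.5625.

232.56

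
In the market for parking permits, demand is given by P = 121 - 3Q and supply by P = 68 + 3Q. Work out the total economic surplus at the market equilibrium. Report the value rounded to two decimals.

Setting demand equal to supply, 53 = 6Q, so Q* = 8.8333 and P* = 94.5.
CS = (1/2)(8.8333)(26.5) = 117.0417 and PS = (1/2)(8.8333)(26.5) = 117.0417, so total surplus = 234.0833.

234.08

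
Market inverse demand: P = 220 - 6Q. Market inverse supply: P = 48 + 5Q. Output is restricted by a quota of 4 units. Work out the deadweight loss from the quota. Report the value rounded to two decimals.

744.73

Without the quota, 220 - 6Q = 48 + 5Q gives Q* = 15.6364.
At Q = 4 the demand price is 220 - 6(4) = 196 and the supply price is 48 + 5(4) = 68.
DWL = (1/2)(gap between curves at 4) x (Q* - 4) = (1/2)(128)(11.6364) = 744.7273.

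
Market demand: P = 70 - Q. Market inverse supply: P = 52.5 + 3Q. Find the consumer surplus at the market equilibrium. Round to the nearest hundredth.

Setting demand equal to supply, 17.5 = 4Q, so Q* = 4.375 and P* = 65.625.
The demand choke price is 70, so CS = (1/2)(Q*)(70 - P*) = (1/2)(4.375)(4.375) = 9.5703.

9.57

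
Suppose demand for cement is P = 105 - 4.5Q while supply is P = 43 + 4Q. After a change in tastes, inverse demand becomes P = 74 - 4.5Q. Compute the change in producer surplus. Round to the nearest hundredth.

Initial equilibrium: Q_0 = 7.2941, P_0 = 72.1765; CS_0 = (1/2)(7.2941)(32.8235) = 119.7093, PS_0 = (1/2)(7.2941)(29.1765) = 106.4083.
New equilibrium: 74 - 4.5Q = 43 + 4Q gives Q_1 = 3.6471, P_1 = 57.5882; CS_1 = 29.9273, PS_1 = 26.6021.
Change in producer surplus = 26.6021 - 106.4083 = -79.8062.

-79.81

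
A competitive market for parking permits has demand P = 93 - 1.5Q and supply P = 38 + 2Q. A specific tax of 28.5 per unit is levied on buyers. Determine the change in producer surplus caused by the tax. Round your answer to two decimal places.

Without the tax, 93 - 1.5Q = 38 + 2Q so Q* = 15.7143 and P* = 69.4286.
A tax on buyers shifts demand down by 28.5: (93 - 28.5) - 1.5Q = 38 + 2Q, so Q_t = 7.5714. Buyers pay P_b = 81.6429; sellers receive P_s = P_b - 28.5 = 53.1429.
PS falls from (1/2)(15.7143)(31.4286) = 246.9388 to (1/2)(7.5714)(15.1429) = 57.3265, a change of -189.6122.

-189.61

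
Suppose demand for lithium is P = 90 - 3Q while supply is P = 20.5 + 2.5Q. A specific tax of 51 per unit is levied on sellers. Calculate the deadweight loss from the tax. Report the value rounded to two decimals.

Without the tax, 90 - 3Q = 20.5 + 2.5Q so Q* = 12.6364 and P* = 52.0909.
A tax on sellers shifts supply up by 51: 90 - 3Q = 20.5 + 2.5Q + 51, so Q_t = 3.3636. Buyers pay P_b = 79.9091; sellers receive P_s = P_b - 51 = 28.9091.
Deadweight loss is the triangle between the curves from Q_t to Q*: (1/2)(12.6364 - 3.3636)(51) = 236.4545.

236.45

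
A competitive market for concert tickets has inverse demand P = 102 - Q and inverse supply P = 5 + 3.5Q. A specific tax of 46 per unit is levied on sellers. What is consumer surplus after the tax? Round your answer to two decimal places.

64.22

Pre-tax equilibrium: 102 - Q = 5 + 3.5Q gives Q* = 21.5556, P* = 80.4444.
A tax on sellers shifts supply up by 46: 102 - Q = 5 + 3.5Q + 46, so Q_t = 11.3333. Buyers pay P_b = 90.6667; sellers receive P_s = P_b - 46 = 44.6667.
Consumer surplus is the triangle under demand above P_b: (1/2)(11.3333)(102 - 90.6667) = 64.2222.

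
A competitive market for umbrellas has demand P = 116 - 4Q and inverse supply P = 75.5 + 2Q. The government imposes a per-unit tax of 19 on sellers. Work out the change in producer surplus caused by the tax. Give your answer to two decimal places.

Without the tax, 116 - 4Q = 75.5 + 2Q so Q* = 6.75 and P* = 89.
With the tax, sellers need 19 more per unit: 116 - 4Q = 75.5 + 2Q + 19, so Q_t = 3.5833. Buyers pay P_b = 101.6667; sellers receive P_s = P_b - 19 = 82.6667.
Producers lose the trapezoid between P_s and P* out to Q_t plus the triangle from Q_t to Q*: change in PS = 12.8403 - 45.5625 = -32.7222.

-32.72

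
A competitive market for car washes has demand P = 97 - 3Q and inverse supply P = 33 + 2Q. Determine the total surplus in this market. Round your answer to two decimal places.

409.60

Equilibrium: 97 - 3Q = 33 + 2Q, so Q* = 12.8 and P* = 58.6.
CS = (1/2)(12.8)(38.4) = 245.76 and PS = (1/2)(12.8)(25.6) = 163.84, so total surplus = 409.6.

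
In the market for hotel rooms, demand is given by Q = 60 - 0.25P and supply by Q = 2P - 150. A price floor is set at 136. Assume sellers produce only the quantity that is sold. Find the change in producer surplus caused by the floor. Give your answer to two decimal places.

1080.89

Rewriting demand in inverse form: P = 240 - 4Q.
Rewriting supply in inverse form: P = 75 + 0.5Q.
Without the control, 240 - 4Q = 75 + 0.5Q so Q* = 36.6667 and P* = 93.3333.
At P = 136, buyers demand (240 - 136)/4 = 26 while sellers would supply more, so the quantity traded is 26 at price 136.
PS goes from (1/2)(36.6667)(18.3333) = 336.1111 to 1417 (computed as (136 - 75)(26) - (1/2)(0.5)(26)^2), a change of 1080.8889.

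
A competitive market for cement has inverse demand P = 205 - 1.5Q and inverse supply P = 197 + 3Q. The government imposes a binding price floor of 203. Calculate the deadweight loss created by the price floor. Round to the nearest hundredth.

Without the control, 205 - 1.5Q = 197 + 3Q so Q* = 1.7778 and P* = 202.3333.
At the floor price 203, quantity demanded is (205 - 203)/1.5 = 1.3333; demand is the short side, so Q = 1.3333 trades at P = 203.
The lost-trades triangle has base Q* - 1.3333 = 0.4444 and height equal to the gap between the curves at Q = 1.3333, which is 203 - 201 = 2. DWL = (1/2)(0.4444)(2) = 0.4444.

0.44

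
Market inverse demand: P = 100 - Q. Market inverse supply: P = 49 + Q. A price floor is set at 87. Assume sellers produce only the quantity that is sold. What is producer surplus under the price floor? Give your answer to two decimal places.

409.50

Free-market equilibrium: 100 - Q = 49 + Q gives Q* = 25.5, P* = 74.5.
At P = 87, buyers demand (100 - 87)/1 = 13 while sellers would supply more, so the quantity traded is 13 at price 87.
The supply price at Q = 13 is 62. PS is the trapezoid between 87 and supply over [0, 13]: (1/2)[(87 - 49) + (87 - 62)](13) = 409.5.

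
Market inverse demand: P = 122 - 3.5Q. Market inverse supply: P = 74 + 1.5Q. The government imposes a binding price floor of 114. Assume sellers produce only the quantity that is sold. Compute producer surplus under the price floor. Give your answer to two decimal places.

Without the control, 122 - 3.5Q = 74 + 1.5Q so Q* = 9.6 and P* = 88.4.
At P = 114, buyers demand (122 - 114)/3.5 = 2.2857 while sellers would supply more, so the quantity traded is 2.2857 at price 114.
The supply price at Q = 2.2857 is 77.4286. PS is the trapezoid between 114 and supply over [0, 2.2857]: (1/2)[(114 - 74) + (114 - 77.4286)](2.2857) = 87.5102.

87.51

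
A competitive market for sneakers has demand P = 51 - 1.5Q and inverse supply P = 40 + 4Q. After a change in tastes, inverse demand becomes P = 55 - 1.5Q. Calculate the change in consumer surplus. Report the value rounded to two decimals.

2.58

Initial equilibrium: Q_0 = 2, P_0 = 48; CS_0 = (1/2)(2)(3) = 3, PS_0 = (1/2)(2)(8) = 8.
New equilibrium: 55 - 1.5Q = 40 + 4Q gives Q_1 = 2.7273, P_1 = 50.9091; CS_1 = 5.5785, PS_1 = 14.876.
Change in consumer surplus = 5.5785 - 3 = 2.5785.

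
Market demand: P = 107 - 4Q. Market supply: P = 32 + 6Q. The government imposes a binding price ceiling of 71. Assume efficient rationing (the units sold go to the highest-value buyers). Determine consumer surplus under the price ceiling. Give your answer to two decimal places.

Without the control, 107 - 4Q = 32 + 6Q so Q* = 7.5 and P* = 77.
At P = 71, sellers supply (71 - 32)/6 = 6.5 while buyers want more, so the quantity traded is 6.5 at price 71.
The demand price at Q = 6.5 is 81. CS is the trapezoid between demand and 71 over [0, 6.5]: (1/2)[(107 - 71) + (81 - 71)](6.5) = 149.5.

149.50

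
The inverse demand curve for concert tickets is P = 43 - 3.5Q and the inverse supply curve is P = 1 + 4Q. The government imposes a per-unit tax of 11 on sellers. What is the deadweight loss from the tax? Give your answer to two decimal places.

Without the tax, 43 - 3.5Q = 1 + 4Q so Q* = 5.6 and P* = 23.4.
A tax on sellers shifts supply up by 11: 43 - 3.5Q = 1 + 4Q + 11, so Q_t = 4.1333. Buyers pay P_b = 28.5333; sellers receive P_s = P_b - 11 = 17.5333.
Deadweight loss is the triangle between the curves from Q_t to Q*: (1/2)(5.6 - 4.1333)(11) = 8.0667.

8.07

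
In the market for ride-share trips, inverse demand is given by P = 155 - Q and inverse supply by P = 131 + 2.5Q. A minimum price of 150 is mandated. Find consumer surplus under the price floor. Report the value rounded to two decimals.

Without the control, 155 - Q = 131 + 2.5Q so Q* = 6.8571 and P* = 148.1429.
At P = 150, buyers demand (155 - 150)/1 = 5 while sellers would supply more, so the quantity traded is 5 at price 150.
CS is the triangle under demand above 150: (1/2)(5)(155 - 150) = 12.5.

12.50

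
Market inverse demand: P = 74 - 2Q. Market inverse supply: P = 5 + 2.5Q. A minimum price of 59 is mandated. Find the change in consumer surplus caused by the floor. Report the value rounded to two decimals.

Free-market equilibrium: 74 - 2Q = 5 + 2.5Q gives Q* = 15.3333, P* = 43.3333.
At P = 59, buyers demand (74 - 59)/2 = 7.5 while sellers would supply more, so the quantity traded is 7.5 at price 59.
CS goes from (1/2)(15.3333)(30.6667) = 235.1111 to 56.25 (computed as (74 - 59)(7.5) - (1/2)(2)(7.5)^2), a change of -178.8611.

-178.86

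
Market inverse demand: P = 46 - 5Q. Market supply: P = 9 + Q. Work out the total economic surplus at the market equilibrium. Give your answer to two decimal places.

Equilibrium: 46 - 5Q = 9 + Q, so Q* = 6.1667 and P* = 15.1667.
CS = (1/2)(6.1667)(30.8333) = 95.0694 and PS = (1/2)(6.1667)(6.1667) = 19.0139, so total surplus = 114.0833.

114.08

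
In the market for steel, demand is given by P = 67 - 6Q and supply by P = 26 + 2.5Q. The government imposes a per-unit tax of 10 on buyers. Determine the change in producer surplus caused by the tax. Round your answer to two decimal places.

Without the tax, 67 - 6Q = 26 + 2.5Q so Q* = 4.8235 and P* = 38.0588.
With the tax, buyers' net willingness to pay falls by 10: (67 - 10) - 6Q = 26 + 2.5Q, so Q_t = 3.6471. Buyers pay P_b = 45.1176; sellers receive P_s = P_b - 10 = 35.1176.
Producers lose the trapezoid between P_s and P* out to Q_t plus the triangle from Q_t to Q*: change in PS = 16.6263 - 29.083 = -12.4567.

-12.46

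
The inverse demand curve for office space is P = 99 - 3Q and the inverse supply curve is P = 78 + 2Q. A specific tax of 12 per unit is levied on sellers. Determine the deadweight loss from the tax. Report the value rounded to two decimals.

14.40

Without the tax, 99 - 3Q = 78 + 2Q so Q* = 4.2 and P* = 86.4.
With the tax, sellers need 12 more per unit: 99 - 3Q = 78 + 2Q + 12, so Q_t = 1.8. Buyers pay P_b = 93.6; sellers receive P_s = P_b - 12 = 81.6.
Deadweight loss is the triangle between the curves from Q_t to Q*: (1/2)(4.2 - 1.8)(12) = 14.4.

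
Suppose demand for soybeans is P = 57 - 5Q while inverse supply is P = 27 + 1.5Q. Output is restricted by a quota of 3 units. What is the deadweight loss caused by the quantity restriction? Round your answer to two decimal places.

Unrestricted equilibrium: Q* = (57 - 27)/(5 + 1.5) = 4.6154.
At Q = 3 the demand price is 57 - 5(3) = 42 and the supply price is 27 + 1.5(3) = 31.5.
Deadweight loss is the triangle between the curves from 3 to 4.6154: (1/2)(42 - 31.5)(4.6154 - 3) = 8.4808.

8.48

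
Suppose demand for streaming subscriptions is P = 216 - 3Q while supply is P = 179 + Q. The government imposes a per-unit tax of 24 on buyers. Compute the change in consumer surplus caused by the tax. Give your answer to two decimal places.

Without the tax, 216 - 3Q = 179 + Q so Q* = 9.25 and P* = 188.25.
A tax on buyers shifts demand down by 24: (216 - 24) - 3Q = 179 + Q, so Q_t = 3.25. Buyers pay P_b = 206.25; sellers receive P_s = P_b - 24 = 182.25.
Consumers lose the trapezoid between P* and P_b out to Q_t plus the triangle from Q_t to Q*: change in CS = 15.8438 - 128.3438 = -112.5.

-112.50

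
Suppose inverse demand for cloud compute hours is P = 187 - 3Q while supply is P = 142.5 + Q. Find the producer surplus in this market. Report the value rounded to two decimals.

61.88

Setting demand equal to supply, 44.5 = 4Q, so Q* = 11.125 and P* = 153.625.
Producer surplus is the triangle above supply below P*: (1/2)(11.125)(153.625 - 142.5) = (1/2)(11.125)(11.125) = 61.8828.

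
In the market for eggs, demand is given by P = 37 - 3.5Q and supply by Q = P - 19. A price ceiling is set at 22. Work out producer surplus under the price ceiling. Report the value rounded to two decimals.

Rewriting supply in inverse form: P = 19 + Q.
Without the control, 37 - 3.5Q = 19 + Q so Q* = 4 and P* = 23.
At the ceiling price 22, quantity supplied is (22 - 19)/1 = 3; supply is the short side, so Q = 3 trades at P = 22.
PS is the triangle above supply below 22: (1/2)(3)(22 - 19) = 4.5.

4.50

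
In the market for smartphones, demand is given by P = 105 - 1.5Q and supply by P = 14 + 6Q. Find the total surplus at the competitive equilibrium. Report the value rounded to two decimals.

Equilibrium: 105 - 1.5Q = 14 + 6Q, so Q* = 12.1333 and P* = 86.8.
Total surplus is the full triangle between the curves from 0 to Q*: (1/2)(12.1333)(105 - 14) = 552.0667.

552.07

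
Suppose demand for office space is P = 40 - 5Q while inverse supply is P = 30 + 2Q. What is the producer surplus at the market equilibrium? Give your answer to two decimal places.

Equilibrium: 40 - 5Q = 30 + 2Q, so Q* = 1.4286 and P* = 32.8571.
The supply curve's price intercept is 30, so PS = (1/2)(Q*)(P* - 30) = (1/2)(1.4286)(2.8571) = 2.0408.

2.04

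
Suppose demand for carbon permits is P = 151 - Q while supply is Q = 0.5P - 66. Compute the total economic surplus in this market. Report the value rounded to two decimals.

Rewriting supply in inverse form: P = 132 + 2Q.
Equilibrium: 151 - Q = 132 + 2Q, so Q* = 6.3333 and P* = 144.6667.
Total surplus is the full triangle between the curves from 0 to Q*: (1/2)(6.3333)(151 - 132) = 60.1667.

60.17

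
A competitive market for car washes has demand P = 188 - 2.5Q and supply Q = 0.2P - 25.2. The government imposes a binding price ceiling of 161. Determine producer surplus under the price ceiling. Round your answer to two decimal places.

Rewriting supply in inverse form: P = 126 + 5Q.
Without the control, 188 - 2.5Q = 126 + 5Q so Q* = 8.2667 and P* = 167.3333.
At the ceiling price 161, quantity supplied is (161 - 126)/5 = 7; supply is the short side, so Q = 7 trades at P = 161.
PS is the triangle above supply below 161: (1/2)(7)(161 - 126) = 122.5.

122.50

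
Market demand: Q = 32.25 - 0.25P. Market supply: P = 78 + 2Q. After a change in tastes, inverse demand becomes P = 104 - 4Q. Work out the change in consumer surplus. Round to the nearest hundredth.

-106.94

Rewriting demand in inverse form: P = 129 - 4Q.
Initial equilibrium: Q_0 = 8.5, P_0 = 95; CS_0 = (1/2)(8.5)(34) = 144.5, PS_0 = (1/2)(8.5)(17) = 72.25.
New equilibrium: 104 - 4Q = 78 + 2Q gives Q_1 = 4.3333, P_1 = 86.6667; CS_1 = 37.5556, PS_1 = 18.7778.
Change in consumer surplus = 37.5556 - 144.5 = -106.9444.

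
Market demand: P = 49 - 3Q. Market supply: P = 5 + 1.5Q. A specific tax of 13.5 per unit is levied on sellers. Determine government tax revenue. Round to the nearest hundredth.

91.50

Pre-tax equilibrium: 49 - 3Q = 5 + 1.5Q gives Q* = 9.7778, P* = 19.6667.
With the tax, sellers need 13.5 more per unit: 49 - 3Q = 5 + 1.5Q + 13.5, so Q_t = 6.7778. Buyers pay P_b = 28.6667; sellers receive P_s = P_b - 13.5 = 15.1667.
Tax revenue = t x Q_t = 13.5 x 6.7778 = 91.5.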